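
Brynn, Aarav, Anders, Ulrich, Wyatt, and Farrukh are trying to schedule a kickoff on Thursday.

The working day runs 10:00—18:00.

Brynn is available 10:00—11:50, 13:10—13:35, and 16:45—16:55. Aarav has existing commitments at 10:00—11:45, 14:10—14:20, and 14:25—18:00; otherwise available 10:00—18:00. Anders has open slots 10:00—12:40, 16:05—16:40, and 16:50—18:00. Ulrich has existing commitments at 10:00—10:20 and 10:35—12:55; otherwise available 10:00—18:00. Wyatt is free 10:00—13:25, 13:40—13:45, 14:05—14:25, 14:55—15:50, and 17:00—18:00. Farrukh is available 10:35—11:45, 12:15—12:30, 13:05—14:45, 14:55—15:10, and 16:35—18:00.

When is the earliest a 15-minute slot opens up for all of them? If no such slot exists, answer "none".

Aarav free within 10:00–18:00: 11:45–14:10, 14:20–14:25.
Ulrich free within 10:00–18:00: 10:20–10:35, 12:55–18:00.
Brynn ∩ Aarav: 11:45–11:50, 13:10–13:35.
Brynn ∩ Aarav ∩ Anders: 11:45–11:50.
Brynn ∩ Aarav ∩ Anders ∩ Ulrich: (none).
Brynn ∩ Aarav ∩ Anders ∩ Ulrich ∩ Wyatt: (none).
Brynn ∩ Aarav ∩ Anders ∩ Ulrich ∩ Wyatt ∩ Farrukh: (none).
Windows ≥ 15 min: (none).

none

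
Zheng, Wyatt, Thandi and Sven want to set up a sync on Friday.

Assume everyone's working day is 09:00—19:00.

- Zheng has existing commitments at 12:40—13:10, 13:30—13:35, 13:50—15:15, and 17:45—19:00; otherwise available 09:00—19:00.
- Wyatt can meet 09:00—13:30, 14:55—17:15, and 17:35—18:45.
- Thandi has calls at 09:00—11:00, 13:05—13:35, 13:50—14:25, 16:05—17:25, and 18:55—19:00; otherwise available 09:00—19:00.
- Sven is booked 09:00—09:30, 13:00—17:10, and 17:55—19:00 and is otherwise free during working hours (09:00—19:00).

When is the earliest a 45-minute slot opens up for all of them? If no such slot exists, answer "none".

11:00

Zheng free within 09:00–19:00: 09:00–12:40, 13:10–13:30, 13:35–13:50, 15:15–17:45.
Thandi free within 09:00–19:00: 11:00–13:05, 13:35–13:50, 14:25–16:05, 17:25–18:55.
Sven free within 09:00–19:00: 09:30–13:00, 17:10–17:55.
Zheng ∩ Wyatt: 09:00–12:40, 13:10–13:30, 15:15–17:15, 17:35–17:45.
Zheng ∩ Wyatt ∩ Thandi: 11:00–12:40, 15:15–16:05, 17:35–17:45.
Zheng ∩ Wyatt ∩ Thandi ∩ Sven: 11:00–12:40, 17:35–17:45.
Windows ≥ 45 min: 11:00–12:40.
Earliest such window starts at 11:00.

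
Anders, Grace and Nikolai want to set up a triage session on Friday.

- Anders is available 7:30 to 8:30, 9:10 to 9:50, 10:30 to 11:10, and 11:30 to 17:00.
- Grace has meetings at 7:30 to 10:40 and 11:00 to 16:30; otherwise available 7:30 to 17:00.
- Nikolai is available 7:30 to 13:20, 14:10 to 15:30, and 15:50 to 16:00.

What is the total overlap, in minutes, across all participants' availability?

Grace free within 07:30–17:00: 10:40–11:00, 16:30–17:00.
Anders ∩ Grace: 10:40–11:00, 16:30–17:00.
Anders ∩ Grace ∩ Nikolai: 10:40–11:00.
Total common minutes: 20.

20 minutes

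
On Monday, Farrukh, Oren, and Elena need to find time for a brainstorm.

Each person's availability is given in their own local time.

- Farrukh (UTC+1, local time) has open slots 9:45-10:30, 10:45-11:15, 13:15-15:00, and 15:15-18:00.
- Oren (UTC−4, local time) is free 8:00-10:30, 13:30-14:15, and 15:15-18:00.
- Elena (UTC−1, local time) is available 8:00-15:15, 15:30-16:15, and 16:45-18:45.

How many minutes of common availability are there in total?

Farrukh → UTC: 08:45–09:30, 09:45–10:15, 12:15–14:00, 14:15–17:00.
Oren → UTC: 12:00–14:30, 17:30–18:15, 19:15–22:00.
Elena → UTC: 09:00–16:15, 16:30–17:15, 17:45–19:45.
Farrukh ∩ Oren: 12:15–14:00, 14:15–14:30.
Farrukh ∩ Oren ∩ Elena: 12:15–14:00, 14:15–14:30.
Total common minutes: 105 + 15 = 120.

120 minutes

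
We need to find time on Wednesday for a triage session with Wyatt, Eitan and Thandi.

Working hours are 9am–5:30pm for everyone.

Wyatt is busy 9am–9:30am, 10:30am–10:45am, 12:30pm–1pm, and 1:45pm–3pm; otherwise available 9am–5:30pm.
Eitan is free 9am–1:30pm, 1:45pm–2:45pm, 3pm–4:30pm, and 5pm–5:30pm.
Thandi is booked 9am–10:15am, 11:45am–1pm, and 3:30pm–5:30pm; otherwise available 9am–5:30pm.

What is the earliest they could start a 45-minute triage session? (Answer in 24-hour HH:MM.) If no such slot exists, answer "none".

Wyatt free within 09:00–17:30: 09:30–10:30, 10:45–12:30, 13:00–13:45, 15:00–17:30.
Thandi free within 09:00–17:30: 10:15–11:45, 13:00–15:30.
Wyatt ∩ Eitan: 09:30–10:30, 10:45–12:30, 13:00–13:30, 15:00–16:30, 17:00–17:30.
Wyatt ∩ Eitan ∩ Thandi: 10:15–10:30, 10:45–11:45, 13:00–13:30, 15:00–15:30.
Windows ≥ 45 min: 10:45–11:45.
Earliest such window starts at 10:45.

10:45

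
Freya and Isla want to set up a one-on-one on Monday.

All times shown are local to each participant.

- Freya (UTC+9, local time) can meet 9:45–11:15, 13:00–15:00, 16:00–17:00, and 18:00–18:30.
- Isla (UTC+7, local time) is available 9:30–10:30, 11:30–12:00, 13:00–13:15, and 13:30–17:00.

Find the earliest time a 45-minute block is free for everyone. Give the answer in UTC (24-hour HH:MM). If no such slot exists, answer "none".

07:00

Freya → UTC: 00:45–02:15, 04:00–06:00, 07:00–08:00, 09:00–09:30.
Isla → UTC: 02:30–03:30, 04:30–05:00, 06:00–06:15, 06:30–10:00.
Freya ∩ Isla: 04:30–05:00, 07:00–08:00, 09:00–09:30.
Windows ≥ 45 min: 07:00–08:00.
Earliest such window starts at 07:00.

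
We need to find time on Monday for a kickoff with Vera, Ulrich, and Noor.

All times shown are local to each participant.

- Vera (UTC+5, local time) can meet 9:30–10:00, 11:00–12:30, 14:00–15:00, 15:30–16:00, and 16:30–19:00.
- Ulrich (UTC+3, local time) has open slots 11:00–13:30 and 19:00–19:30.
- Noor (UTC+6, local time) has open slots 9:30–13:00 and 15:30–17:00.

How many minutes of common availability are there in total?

30 minutes

Vera → UTC: 04:30–05:00, 06:00–07:30, 09:00–10:00, 10:30–11:00, 11:30–14:00.
Ulrich → UTC: 08:00–10:30, 16:00–16:30.
Noor → UTC: 03:30–07:00, 09:30–11:00.
Vera ∩ Ulrich: 09:00–10:00.
Vera ∩ Ulrich ∩ Noor: 09:30–10:00.
Total common minutes: 30.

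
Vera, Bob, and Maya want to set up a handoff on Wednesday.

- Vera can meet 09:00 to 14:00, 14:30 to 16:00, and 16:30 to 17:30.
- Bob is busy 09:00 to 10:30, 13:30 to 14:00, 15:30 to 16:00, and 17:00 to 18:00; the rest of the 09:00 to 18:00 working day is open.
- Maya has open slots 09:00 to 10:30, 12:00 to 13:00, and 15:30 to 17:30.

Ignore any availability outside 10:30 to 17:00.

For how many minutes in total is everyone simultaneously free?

Bob free within 09:00–18:00: 10:30–13:30, 14:00–15:30, 16:00–17:00.
Vera ∩ Bob: 10:30–13:30, 14:30–15:30, 16:30–17:00.
Vera ∩ Bob ∩ Maya: 12:00–13:00, 16:30–17:00.
Restricted to 10:30–17:00: 12:00–13:00, 16:30–17:00.
Total common minutes: 60 + 30 = 90.

90 minutes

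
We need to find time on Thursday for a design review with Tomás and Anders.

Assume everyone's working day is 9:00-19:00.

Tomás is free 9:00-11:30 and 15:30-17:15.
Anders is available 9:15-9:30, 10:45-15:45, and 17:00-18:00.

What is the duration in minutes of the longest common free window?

Tomás ∩ Anders: 09:15–09:30, 10:45–11:30, 15:30–15:45, 17:00–17:15.
Common window lengths: 15, 45, 15, 15 min; longest is 45.

45 minutes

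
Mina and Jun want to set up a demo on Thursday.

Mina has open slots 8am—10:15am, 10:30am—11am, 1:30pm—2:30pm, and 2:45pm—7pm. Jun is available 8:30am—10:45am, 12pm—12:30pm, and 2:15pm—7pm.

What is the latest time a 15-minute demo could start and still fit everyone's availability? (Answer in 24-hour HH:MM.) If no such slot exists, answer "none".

Mina ∩ Jun: 08:30–10:15, 10:30–10:45, 14:15–14:30, 14:45–19:00.
Windows ≥ 15 min: 08:30–10:15, 10:30–10:45, 14:15–14:30, 14:45–19:00.
Latest start in the last window 14:45–19:00 is 19:00 − 15 min = 18:45.

18:45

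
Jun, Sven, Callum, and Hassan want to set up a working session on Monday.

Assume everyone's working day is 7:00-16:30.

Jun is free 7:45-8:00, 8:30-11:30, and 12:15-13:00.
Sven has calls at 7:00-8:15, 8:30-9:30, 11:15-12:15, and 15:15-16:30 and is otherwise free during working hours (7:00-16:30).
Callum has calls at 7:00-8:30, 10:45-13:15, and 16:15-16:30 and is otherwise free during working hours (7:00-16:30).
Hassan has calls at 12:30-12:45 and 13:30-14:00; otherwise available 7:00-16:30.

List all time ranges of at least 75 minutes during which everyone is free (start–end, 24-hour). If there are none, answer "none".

09:30–10:45

Sven free within 07:00–16:30: 08:15–08:30, 09:30–11:15, 12:15–15:15.
Callum free within 07:00–16:30: 08:30–10:45, 13:15–16:15.
Hassan free within 07:00–16:30: 07:00–12:30, 12:45–13:30, 14:00–16:30.
Jun ∩ Sven: 09:30–11:15, 12:15–13:00.
Jun ∩ Sven ∩ Callum: 09:30–10:45.
Jun ∩ Sven ∩ Callum ∩ Hassan: 09:30–10:45.
Windows ≥ 75 min: 09:30–10:45.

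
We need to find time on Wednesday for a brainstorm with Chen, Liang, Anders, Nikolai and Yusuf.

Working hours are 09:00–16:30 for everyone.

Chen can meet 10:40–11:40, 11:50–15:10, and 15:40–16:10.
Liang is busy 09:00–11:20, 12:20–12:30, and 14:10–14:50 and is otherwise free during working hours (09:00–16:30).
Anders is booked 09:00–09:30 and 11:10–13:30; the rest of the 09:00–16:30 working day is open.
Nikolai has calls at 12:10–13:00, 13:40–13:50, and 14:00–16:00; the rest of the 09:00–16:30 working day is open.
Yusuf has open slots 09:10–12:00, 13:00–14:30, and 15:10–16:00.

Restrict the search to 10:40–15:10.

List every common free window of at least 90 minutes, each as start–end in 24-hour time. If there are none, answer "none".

none

Liang free within 09:00–16:30: 11:20–12:20, 12:30–14:10, 14:50–16:30.
Anders free within 09:00–16:30: 09:30–11:10, 13:30–16:30.
Nikolai free within 09:00–16:30: 09:00–12:10, 13:00–13:40, 13:50–14:00, 16:00–16:30.
Chen ∩ Liang: 11:20–11:40, 11:50–12:20, 12:30–14:10, 14:50–15:10, 15:40–16:10.
Chen ∩ Liang ∩ Anders: 13:30–14:10, 14:50–15:10, 15:40–16:10.
Chen ∩ Liang ∩ Anders ∩ Nikolai: 13:30–13:40, 13:50–14:00, 16:00–16:10.
Chen ∩ Liang ∩ Anders ∩ Nikolai ∩ Yusuf: 13:30–13:40, 13:50–14:00.
Restricted to 10:40–15:10: 13:30–13:40, 13:50–14:00.
Windows ≥ 90 min: (none).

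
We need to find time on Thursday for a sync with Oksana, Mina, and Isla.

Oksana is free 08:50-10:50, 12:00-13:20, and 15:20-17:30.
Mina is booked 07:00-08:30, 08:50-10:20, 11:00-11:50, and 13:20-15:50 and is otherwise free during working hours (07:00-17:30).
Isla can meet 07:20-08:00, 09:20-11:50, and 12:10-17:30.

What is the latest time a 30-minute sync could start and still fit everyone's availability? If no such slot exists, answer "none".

17:00

Mina free within 07:00–17:30: 08:30–08:50, 10:20–11:00, 11:50–13:20, 15:50–17:30.
Oksana ∩ Mina: 10:20–10:50, 12:00–13:20, 15:50–17:30.
Oksana ∩ Mina ∩ Isla: 10:20–10:50, 12:10–13:20, 15:50–17:30.
Windows ≥ 30 min: 10:20–10:50, 12:10–13:20, 15:50–17:30.
Latest start in the last window 15:50–17:30 is 17:30 − 30 min = 17:00.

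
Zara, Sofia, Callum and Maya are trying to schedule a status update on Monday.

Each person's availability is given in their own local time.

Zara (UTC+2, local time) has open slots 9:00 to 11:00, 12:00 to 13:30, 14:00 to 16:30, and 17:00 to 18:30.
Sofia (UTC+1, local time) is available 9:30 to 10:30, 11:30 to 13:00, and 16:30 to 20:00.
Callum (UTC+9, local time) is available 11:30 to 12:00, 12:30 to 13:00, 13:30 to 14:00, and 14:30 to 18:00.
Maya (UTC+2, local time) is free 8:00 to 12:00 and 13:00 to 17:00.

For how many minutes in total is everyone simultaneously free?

Zara → UTC: 07:00–09:00, 10:00–11:30, 12:00–14:30, 15:00–16:30.
Sofia → UTC: 08:30–09:30, 10:30–12:00, 15:30–19:00.
Callum → UTC: 02:30–03:00, 03:30–04:00, 04:30–05:00, 05:30–09:00.
Maya → UTC: 06:00–10:00, 11:00–15:00.
Zara ∩ Sofia: 08:30–09:00, 10:30–11:30, 15:30–16:30.
Zara ∩ Sofia ∩ Callum: 08:30–09:00.
Zara ∩ Sofia ∩ Callum ∩ Maya: 08:30–09:00.
Total common minutes: 30.

30 minutes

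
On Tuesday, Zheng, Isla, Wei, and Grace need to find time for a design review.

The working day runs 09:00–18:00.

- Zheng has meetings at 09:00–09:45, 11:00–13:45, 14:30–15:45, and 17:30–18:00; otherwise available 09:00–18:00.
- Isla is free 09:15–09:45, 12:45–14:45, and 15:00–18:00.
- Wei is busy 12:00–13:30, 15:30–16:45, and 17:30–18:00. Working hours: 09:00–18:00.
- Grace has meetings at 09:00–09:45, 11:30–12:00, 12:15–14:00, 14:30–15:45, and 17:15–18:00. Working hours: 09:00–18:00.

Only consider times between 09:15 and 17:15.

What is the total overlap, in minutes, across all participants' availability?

60 minutes

Zheng free within 09:00–18:00: 09:45–11:00, 13:45–14:30, 15:45–17:30.
Wei free within 09:00–18:00: 09:00–12:00, 13:30–15:30, 16:45–17:30.
Grace free within 09:00–18:00: 09:45–11:30, 12:00–12:15, 14:00–14:30, 15:45–17:15.
Zheng ∩ Isla: 13:45–14:30, 15:45–17:30.
Zheng ∩ Isla ∩ Wei: 13:45–14:30, 16:45–17:30.
Zheng ∩ Isla ∩ Wei ∩ Grace: 14:00–14:30, 16:45–17:15.
Restricted to 09:15–17:15: 14:00–14:30, 16:45–17:15.
Total common minutes: 30 + 30 = 60.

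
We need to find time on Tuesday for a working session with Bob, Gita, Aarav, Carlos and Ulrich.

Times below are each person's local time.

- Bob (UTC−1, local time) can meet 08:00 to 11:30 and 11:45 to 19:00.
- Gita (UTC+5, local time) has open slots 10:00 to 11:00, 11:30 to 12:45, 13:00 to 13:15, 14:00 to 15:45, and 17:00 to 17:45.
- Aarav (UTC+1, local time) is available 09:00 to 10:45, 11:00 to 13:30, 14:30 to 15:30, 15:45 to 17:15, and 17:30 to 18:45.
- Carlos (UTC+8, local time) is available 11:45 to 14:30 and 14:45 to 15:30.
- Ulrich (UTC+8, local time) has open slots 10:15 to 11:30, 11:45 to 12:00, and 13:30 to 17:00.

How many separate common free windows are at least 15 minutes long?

0

Bob → UTC: 09:00–12:30, 12:45–20:00.
Gita → UTC: 05:00–06:00, 06:30–07:45, 08:00–08:15, 09:00–10:45, 12:00–12:45.
Aarav → UTC: 08:00–09:45, 10:00–12:30, 13:30–14:30, 14:45–16:15, 16:30–17:45.
Carlos → UTC: 03:45–06:30, 06:45–07:30.
Ulrich → UTC: 02:15–03:30, 03:45–04:00, 05:30–09:00.
Bob ∩ Gita: 09:00–10:45, 12:00–12:30.
Bob ∩ Gita ∩ Aarav: 09:00–09:45, 10:00–10:45, 12:00–12:30.
Bob ∩ Gita ∩ Aarav ∩ Carlos: (none).
Bob ∩ Gita ∩ Aarav ∩ Carlos ∩ Ulrich: (none).
Windows ≥ 15 min: (none).
That's 0 windows.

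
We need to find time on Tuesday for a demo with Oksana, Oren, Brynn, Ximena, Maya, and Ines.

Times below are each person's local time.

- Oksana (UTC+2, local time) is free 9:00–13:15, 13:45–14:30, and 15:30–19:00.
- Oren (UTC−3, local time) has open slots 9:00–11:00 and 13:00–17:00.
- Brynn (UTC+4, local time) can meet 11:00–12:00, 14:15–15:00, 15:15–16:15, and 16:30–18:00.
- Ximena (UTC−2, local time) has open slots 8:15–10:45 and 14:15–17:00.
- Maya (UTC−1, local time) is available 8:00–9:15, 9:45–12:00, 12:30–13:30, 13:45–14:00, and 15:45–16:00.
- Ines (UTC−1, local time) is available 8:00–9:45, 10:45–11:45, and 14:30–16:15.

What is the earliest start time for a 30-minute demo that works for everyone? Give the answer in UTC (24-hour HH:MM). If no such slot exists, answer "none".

none

Oksana → UTC: 07:00–11:15, 11:45–12:30, 13:30–17:00.
Oren → UTC: 12:00–14:00, 16:00–20:00.
Brynn → UTC: 07:00–08:00, 10:15–11:00, 11:15–12:15, 12:30–14:00.
Ximena → UTC: 10:15–12:45, 16:15–19:00.
Maya → UTC: 09:00–10:15, 10:45–13:00, 13:30–14:30, 14:45–15:00, 16:45–17:00.
Ines → UTC: 09:00–10:45, 11:45–12:45, 15:30–17:15.
Oksana ∩ Oren: 12:00–12:30, 13:30–14:00, 16:00–17:00.
Oksana ∩ Oren ∩ Brynn: 12:00–12:15, 13:30–14:00.
Oksana ∩ Oren ∩ Brynn ∩ Ximena: 12:00–12:15.
Oksana ∩ Oren ∩ Brynn ∩ Ximena ∩ Maya: 12:00–12:15.
Oksana ∩ Oren ∩ Brynn ∩ Ximena ∩ Maya ∩ Ines: 12:00–12:15.
Windows ≥ 30 min: (none).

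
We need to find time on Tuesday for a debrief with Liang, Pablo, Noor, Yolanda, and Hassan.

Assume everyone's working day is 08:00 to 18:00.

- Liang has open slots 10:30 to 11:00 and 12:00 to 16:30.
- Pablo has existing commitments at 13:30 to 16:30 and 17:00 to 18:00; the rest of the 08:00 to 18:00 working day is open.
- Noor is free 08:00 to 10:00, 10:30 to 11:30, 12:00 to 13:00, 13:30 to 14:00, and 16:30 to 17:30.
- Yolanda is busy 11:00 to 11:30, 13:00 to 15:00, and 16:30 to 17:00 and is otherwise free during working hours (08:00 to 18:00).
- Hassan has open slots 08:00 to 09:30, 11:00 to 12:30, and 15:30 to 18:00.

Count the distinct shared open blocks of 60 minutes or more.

0

Pablo free within 08:00–18:00: 08:00–13:30, 16:30–17:00.
Yolanda free within 08:00–18:00: 08:00–11:00, 11:30–13:00, 15:00–16:30, 17:00–18:00.
Liang ∩ Pablo: 10:30–11:00, 12:00–13:30.
Liang ∩ Pablo ∩ Noor: 10:30–11:00, 12:00–13:00.
Liang ∩ Pablo ∩ Noor ∩ Yolanda: 10:30–11:00, 12:00–13:00.
Liang ∩ Pablo ∩ Noor ∩ Yolanda ∩ Hassan: 12:00–12:30.
Windows ≥ 60 min: (none).
That's 0 windows.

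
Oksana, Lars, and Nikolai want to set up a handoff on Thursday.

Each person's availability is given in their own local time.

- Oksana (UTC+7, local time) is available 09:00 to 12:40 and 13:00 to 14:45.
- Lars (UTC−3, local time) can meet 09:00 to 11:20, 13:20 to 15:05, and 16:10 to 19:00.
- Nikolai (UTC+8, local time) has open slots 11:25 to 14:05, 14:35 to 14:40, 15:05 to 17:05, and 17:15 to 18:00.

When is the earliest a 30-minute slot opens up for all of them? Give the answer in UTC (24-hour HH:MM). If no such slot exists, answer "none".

none

Oksana → UTC: 02:00–05:40, 06:00–07:45.
Lars → UTC: 12:00–14:20, 16:20–18:05, 19:10–22:00.
Nikolai → UTC: 03:25–06:05, 06:35–06:40, 07:05–09:05, 09:15–10:00.
Oksana ∩ Lars: (none).
Oksana ∩ Lars ∩ Nikolai: (none).
Windows ≥ 30 min: (none).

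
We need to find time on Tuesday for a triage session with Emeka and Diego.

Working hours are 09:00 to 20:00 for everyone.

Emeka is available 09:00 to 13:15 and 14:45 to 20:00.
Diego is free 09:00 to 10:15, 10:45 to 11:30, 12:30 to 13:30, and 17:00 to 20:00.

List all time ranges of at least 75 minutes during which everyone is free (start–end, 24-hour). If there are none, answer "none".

09:00–10:15, 17:00–20:00

Emeka ∩ Diego: 09:00–10:15, 10:45–11:30, 12:30–13:15, 17:00–20:00.
Windows ≥ 75 min: 09:00–10:15, 17:00–20:00.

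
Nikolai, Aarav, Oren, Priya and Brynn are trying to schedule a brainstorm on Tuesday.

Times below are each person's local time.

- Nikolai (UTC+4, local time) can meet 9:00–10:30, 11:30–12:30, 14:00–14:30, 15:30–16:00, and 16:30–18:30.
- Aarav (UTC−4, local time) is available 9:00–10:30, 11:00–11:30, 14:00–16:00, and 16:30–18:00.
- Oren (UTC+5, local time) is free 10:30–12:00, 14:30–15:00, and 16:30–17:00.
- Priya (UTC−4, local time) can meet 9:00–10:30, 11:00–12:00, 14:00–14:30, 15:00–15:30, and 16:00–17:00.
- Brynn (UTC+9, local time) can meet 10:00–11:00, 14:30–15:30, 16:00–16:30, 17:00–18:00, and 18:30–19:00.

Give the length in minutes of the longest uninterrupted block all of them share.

Nikolai → UTC: 05:00–06:30, 07:30–08:30, 10:00–10:30, 11:30–12:00, 12:30–14:30.
Aarav → UTC: 13:00–14:30, 15:00–15:30, 18:00–20:00, 20:30–22:00.
Oren → UTC: 05:30–07:00, 09:30–10:00, 11:30–12:00.
Priya → UTC: 13:00–14:30, 15:00–16:00, 18:00–18:30, 19:00–19:30, 20:00–21:00.
Brynn → UTC: 01:00–02:00, 05:30–06:30, 07:00–07:30, 08:00–09:00, 09:30–10:00.
Nikolai ∩ Aarav: 13:00–14:30.
Nikolai ∩ Aarav ∩ Oren: (none).
Nikolai ∩ Aarav ∩ Oren ∩ Priya: (none).
Nikolai ∩ Aarav ∩ Oren ∩ Priya ∩ Brynn: (none).
No common window.

0 minutes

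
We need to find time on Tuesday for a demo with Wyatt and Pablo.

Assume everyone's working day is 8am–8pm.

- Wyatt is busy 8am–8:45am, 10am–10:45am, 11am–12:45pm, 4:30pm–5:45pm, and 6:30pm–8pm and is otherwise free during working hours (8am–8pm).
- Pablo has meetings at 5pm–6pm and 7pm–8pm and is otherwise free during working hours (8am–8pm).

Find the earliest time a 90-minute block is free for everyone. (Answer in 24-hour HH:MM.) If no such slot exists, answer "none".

Wyatt free within 08:00–20:00: 08:45–10:00, 10:45–11:00, 12:45–16:30, 17:45–18:30.
Pablo free within 08:00–20:00: 08:00–17:00, 18:00–19:00.
Wyatt ∩ Pablo: 08:45–10:00, 10:45–11:00, 12:45–16:30, 18:00–18:30.
Windows ≥ 90 min: 12:45–16:30.
Earliest such window starts at 12:45.

12:45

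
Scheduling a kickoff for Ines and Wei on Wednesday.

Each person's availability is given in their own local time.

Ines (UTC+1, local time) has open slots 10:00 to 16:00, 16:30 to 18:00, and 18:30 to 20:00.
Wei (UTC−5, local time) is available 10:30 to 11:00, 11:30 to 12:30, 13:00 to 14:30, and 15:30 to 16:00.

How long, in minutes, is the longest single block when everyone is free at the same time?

60 minutes

Ines → UTC: 09:00–15:00, 15:30–17:00, 17:30–19:00.
Wei → UTC: 15:30–16:00, 16:30–17:30, 18:00–19:30, 20:30–21:00.
Ines ∩ Wei: 15:30–16:00, 16:30–17:00, 18:00–19:00.
Common window lengths: 30, 30, 60 min; longest is 60.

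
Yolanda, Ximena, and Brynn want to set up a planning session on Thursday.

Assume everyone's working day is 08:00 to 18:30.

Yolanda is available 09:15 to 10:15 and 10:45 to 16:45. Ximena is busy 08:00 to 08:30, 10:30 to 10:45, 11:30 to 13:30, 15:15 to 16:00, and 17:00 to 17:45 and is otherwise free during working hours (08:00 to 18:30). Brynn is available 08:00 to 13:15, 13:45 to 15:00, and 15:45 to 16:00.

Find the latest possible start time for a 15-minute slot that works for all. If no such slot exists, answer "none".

Ximena free within 08:00–18:30: 08:30–10:30, 10:45–11:30, 13:30–15:15, 16:00–17:00, 17:45–18:30.
Yolanda ∩ Ximena: 09:15–10:15, 10:45–11:30, 13:30–15:15, 16:00–16:45.
Yolanda ∩ Ximena ∩ Brynn: 09:15–10:15, 10:45–11:30, 13:45–15:00.
Windows ≥ 15 min: 09:15–10:15, 10:45–11:30, 13:45–15:00.
Latest start in the last window 13:45–15:00 is 15:00 − 15 min = 14:45.

14:45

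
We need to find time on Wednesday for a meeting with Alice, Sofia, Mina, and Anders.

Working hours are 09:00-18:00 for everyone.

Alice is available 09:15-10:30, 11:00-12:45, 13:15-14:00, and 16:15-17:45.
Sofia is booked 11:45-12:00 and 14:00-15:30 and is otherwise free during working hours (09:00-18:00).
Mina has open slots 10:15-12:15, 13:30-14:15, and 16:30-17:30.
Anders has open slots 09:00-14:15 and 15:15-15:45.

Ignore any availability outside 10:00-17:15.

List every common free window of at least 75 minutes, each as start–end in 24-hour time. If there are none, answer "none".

Sofia free within 09:00–18:00: 09:00–11:45, 12:00–14:00, 15:30–18:00.
Alice ∩ Sofia: 09:15–10:30, 11:00–11:45, 12:00–12:45, 13:15–14:00, 16:15–17:45.
Alice ∩ Sofia ∩ Mina: 10:15–10:30, 11:00–11:45, 12:00–12:15, 13:30–14:00, 16:30–17:30.
Alice ∩ Sofia ∩ Mina ∩ Anders: 10:15–10:30, 11:00–11:45, 12:00–12:15, 13:30–14:00.
Restricted to 10:00–17:15: 10:15–10:30, 11:00–11:45, 12:00–12:15, 13:30–14:00.
Windows ≥ 75 min: (none).

none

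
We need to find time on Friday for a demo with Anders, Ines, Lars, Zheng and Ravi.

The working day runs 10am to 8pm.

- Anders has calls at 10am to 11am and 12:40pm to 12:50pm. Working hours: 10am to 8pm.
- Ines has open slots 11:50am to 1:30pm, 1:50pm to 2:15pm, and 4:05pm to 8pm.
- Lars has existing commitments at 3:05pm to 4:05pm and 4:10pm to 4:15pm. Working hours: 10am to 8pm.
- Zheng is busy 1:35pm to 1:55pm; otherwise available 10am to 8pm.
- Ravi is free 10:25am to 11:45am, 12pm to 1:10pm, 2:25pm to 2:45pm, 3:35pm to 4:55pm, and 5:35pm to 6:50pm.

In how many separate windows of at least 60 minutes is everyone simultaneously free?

1

Anders free within 10:00–20:00: 11:00–12:40, 12:50–20:00.
Lars free within 10:00–20:00: 10:00–15:05, 16:05–16:10, 16:15–20:00.
Zheng free within 10:00–20:00: 10:00–13:35, 13:55–20:00.
Anders ∩ Ines: 11:50–12:40, 12:50–13:30, 13:50–14:15, 16:05–20:00.
Anders ∩ Ines ∩ Lars: 11:50–12:40, 12:50–13:30, 13:50–14:15, 16:05–16:10, 16:15–20:00.
Anders ∩ Ines ∩ Lars ∩ Zheng: 11:50–12:40, 12:50–13:30, 13:55–14:15, 16:05–16:10, 16:15–20:00.
Anders ∩ Ines ∩ Lars ∩ Zheng ∩ Ravi: 12:00–12:40, 12:50–13:10, 16:05–16:10, 16:15–16:55, 17:35–18:50.
Windows ≥ 60 min: 17:35–18:50.
That's 1 window.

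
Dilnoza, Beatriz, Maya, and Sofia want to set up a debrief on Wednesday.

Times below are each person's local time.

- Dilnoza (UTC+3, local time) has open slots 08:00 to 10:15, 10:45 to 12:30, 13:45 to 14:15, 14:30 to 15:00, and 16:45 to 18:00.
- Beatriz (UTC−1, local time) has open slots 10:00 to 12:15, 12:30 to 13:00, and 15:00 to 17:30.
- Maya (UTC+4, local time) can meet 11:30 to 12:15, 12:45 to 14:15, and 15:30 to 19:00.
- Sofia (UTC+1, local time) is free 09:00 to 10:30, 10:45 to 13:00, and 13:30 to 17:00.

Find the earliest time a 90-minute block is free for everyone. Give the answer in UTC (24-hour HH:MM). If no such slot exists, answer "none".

Dilnoza → UTC: 05:00–07:15, 07:45–09:30, 10:45–11:15, 11:30–12:00, 13:45–15:00.
Beatriz → UTC: 11:00–13:15, 13:30–14:00, 16:00–18:30.
Maya → UTC: 07:30–08:15, 08:45–10:15, 11:30–15:00.
Sofia → UTC: 08:00–09:30, 09:45–12:00, 12:30–16:00.
Dilnoza ∩ Beatriz: 11:00–11:15, 11:30–12:00, 13:45–14:00.
Dilnoza ∩ Beatriz ∩ Maya: 11:30–12:00, 13:45–14:00.
Dilnoza ∩ Beatriz ∩ Maya ∩ Sofia: 11:30–12:00, 13:45–14:00.
Windows ≥ 90 min: (none).

none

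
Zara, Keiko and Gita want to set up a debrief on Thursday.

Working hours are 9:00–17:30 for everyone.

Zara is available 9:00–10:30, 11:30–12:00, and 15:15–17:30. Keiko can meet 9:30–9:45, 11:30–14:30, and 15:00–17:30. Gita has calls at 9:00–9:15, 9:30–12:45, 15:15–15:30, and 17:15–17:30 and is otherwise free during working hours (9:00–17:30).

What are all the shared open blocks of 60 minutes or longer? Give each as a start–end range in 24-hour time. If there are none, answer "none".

Gita free within 09:00–17:30: 09:15–09:30, 12:45–15:15, 15:30–17:15.
Zara ∩ Keiko: 09:30–09:45, 11:30–12:00, 15:15–17:30.
Zara ∩ Keiko ∩ Gita: 15:30–17:15.
Windows ≥ 60 min: 15:30–17:15.

15:30–17:15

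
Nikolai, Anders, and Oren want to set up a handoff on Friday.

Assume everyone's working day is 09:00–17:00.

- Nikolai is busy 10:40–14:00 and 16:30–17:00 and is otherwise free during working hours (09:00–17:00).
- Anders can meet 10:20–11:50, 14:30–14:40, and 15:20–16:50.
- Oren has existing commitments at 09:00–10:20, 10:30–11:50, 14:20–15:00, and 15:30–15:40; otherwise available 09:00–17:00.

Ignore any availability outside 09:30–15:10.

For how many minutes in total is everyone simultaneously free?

10 minutes

Nikolai free within 09:00–17:00: 09:00–10:40, 14:00–16:30.
Oren free within 09:00–17:00: 10:20–10:30, 11:50–14:20, 15:00–15:30, 15:40–17:00.
Nikolai ∩ Anders: 10:20–10:40, 14:30–14:40, 15:20–16:30.
Nikolai ∩ Anders ∩ Oren: 10:20–10:30, 15:20–15:30, 15:40–16:30.
Restricted to 09:30–15:10: 10:20–10:30.
Total common minutes: 10.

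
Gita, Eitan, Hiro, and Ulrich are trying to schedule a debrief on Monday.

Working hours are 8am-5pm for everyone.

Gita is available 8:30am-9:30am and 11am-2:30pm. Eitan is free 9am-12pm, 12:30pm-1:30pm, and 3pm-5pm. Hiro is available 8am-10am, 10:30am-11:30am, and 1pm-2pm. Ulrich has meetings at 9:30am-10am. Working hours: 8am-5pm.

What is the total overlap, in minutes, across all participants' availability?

90 minutes

Ulrich free within 08:00–17:00: 08:00–09:30, 10:00–17:00.
Gita ∩ Eitan: 09:00–09:30, 11:00–12:00, 12:30–13:30.
Gita ∩ Eitan ∩ Hiro: 09:00–09:30, 11:00–11:30, 13:00–13:30.
Gita ∩ Eitan ∩ Hiro ∩ Ulrich: 09:00–09:30, 11:00–11:30, 13:00–13:30.
Total common minutes: 30 + 30 + 30 = 90.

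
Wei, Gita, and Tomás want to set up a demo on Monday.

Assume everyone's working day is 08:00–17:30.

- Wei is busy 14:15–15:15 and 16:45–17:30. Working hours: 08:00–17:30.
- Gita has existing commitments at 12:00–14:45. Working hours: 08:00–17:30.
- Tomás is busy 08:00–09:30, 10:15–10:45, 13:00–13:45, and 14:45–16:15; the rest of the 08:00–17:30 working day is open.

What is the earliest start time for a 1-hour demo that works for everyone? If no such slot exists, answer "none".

10:45

Wei free within 08:00–17:30: 08:00–14:15, 15:15–16:45.
Gita free within 08:00–17:30: 08:00–12:00, 14:45–17:30.
Tomás free within 08:00–17:30: 09:30–10:15, 10:45–13:00, 13:45–14:45, 16:15–17:30.
Wei ∩ Gita: 08:00–12:00, 15:15–16:45.
Wei ∩ Gita ∩ Tomás: 09:30–10:15, 10:45–12:00, 16:15–16:45.
Windows ≥ 60 min: 10:45–12:00.
Earliest such window starts at 10:45.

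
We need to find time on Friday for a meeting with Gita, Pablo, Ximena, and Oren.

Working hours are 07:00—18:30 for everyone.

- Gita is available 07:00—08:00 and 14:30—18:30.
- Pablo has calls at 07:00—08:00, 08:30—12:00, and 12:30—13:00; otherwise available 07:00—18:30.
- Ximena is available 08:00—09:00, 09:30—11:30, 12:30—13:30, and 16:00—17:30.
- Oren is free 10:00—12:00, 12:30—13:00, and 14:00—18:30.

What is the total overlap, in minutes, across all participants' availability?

Pablo free within 07:00–18:30: 08:00–08:30, 12:00–12:30, 13:00–18:30.
Gita ∩ Pablo: 14:30–18:30.
Gita ∩ Pablo ∩ Ximena: 16:00–17:30.
Gita ∩ Pablo ∩ Ximena ∩ Oren: 16:00–17:30.
Total common minutes: 90.

90 minutes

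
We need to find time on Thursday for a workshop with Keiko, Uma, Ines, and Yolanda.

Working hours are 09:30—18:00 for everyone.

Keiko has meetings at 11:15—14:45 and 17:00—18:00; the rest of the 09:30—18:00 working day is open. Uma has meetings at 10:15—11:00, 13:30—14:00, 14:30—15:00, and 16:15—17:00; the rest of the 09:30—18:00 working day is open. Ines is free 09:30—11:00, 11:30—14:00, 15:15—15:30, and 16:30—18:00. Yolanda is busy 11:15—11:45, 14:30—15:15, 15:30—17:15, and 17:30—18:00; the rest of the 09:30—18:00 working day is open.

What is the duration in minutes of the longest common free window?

45 minutes

Keiko free within 09:30–18:00: 09:30–11:15, 14:45–17:00.
Uma free within 09:30–18:00: 09:30–10:15, 11:00–13:30, 14:00–14:30, 15:00–16:15, 17:00–18:00.
Yolanda free within 09:30–18:00: 09:30–11:15, 11:45–14:30, 15:15–15:30, 17:15–17:30.
Keiko ∩ Uma: 09:30–10:15, 11:00–11:15, 15:00–16:15.
Keiko ∩ Uma ∩ Ines: 09:30–10:15, 15:15–15:30.
Keiko ∩ Uma ∩ Ines ∩ Yolanda: 09:30–10:15, 15:15–15:30.
Common window lengths: 45, 15 min; longest is 45.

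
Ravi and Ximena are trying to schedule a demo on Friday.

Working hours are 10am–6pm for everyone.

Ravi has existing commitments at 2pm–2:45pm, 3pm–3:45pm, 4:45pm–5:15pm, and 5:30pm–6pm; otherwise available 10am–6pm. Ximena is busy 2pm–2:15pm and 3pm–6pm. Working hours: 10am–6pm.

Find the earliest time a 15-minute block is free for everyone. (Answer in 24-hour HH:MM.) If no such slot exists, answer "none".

Ravi free within 10:00–18:00: 10:00–14:00, 14:45–15:00, 15:45–16:45, 17:15–17:30.
Ximena free within 10:00–18:00: 10:00–14:00, 14:15–15:00.
Ravi ∩ Ximena: 10:00–14:00, 14:45–15:00.
Windows ≥ 15 min: 10:00–14:00, 14:45–15:00.
Earliest such window starts at 10:00.

10:00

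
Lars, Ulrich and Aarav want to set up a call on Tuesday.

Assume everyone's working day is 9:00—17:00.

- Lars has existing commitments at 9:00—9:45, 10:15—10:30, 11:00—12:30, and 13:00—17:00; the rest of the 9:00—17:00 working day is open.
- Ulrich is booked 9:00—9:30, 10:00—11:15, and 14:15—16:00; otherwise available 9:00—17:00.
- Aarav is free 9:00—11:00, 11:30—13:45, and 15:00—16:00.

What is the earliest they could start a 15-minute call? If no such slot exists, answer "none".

09:45

Lars free within 09:00–17:00: 09:45–10:15, 10:30–11:00, 12:30–13:00.
Ulrich free within 09:00–17:00: 09:30–10:00, 11:15–14:15, 16:00–17:00.
Lars ∩ Ulrich: 09:45–10:00, 12:30–13:00.
Lars ∩ Ulrich ∩ Aarav: 09:45–10:00, 12:30–13:00.
Windows ≥ 15 min: 09:45–10:00, 12:30–13:00.
Earliest such window starts at 09:45.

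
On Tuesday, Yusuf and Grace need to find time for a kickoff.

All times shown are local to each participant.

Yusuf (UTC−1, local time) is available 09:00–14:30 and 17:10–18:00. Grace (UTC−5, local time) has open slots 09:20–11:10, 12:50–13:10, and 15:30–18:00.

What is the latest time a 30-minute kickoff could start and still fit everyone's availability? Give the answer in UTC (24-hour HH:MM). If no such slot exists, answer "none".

Yusuf → UTC: 10:00–15:30, 18:10–19:00.
Grace → UTC: 14:20–16:10, 17:50–18:10, 20:30–23:00.
Yusuf ∩ Grace: 14:20–15:30.
Windows ≥ 30 min: 14:20–15:30.
Latest start in the last window 14:20–15:30 is 15:30 − 30 min = 15:00.

15:00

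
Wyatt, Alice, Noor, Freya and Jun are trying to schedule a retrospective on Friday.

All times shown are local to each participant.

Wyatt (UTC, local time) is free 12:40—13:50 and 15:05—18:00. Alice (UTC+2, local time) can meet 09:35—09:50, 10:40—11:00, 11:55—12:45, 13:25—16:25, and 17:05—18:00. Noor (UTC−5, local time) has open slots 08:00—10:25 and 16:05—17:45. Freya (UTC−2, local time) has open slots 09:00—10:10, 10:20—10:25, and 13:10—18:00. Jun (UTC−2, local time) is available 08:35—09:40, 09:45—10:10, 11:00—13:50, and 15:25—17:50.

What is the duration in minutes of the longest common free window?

Wyatt → UTC: 12:40–13:50, 15:05–18:00.
Alice → UTC: 07:35–07:50, 08:40–09:00, 09:55–10:45, 11:25–14:25, 15:05–16:00.
Noor → UTC: 13:00–15:25, 21:05–22:45.
Freya → UTC: 11:00–12:10, 12:20–12:25, 15:10–20:00.
Jun → UTC: 10:35–11:40, 11:45–12:10, 13:00–15:50, 17:25–19:50.
Wyatt ∩ Alice: 12:40–13:50, 15:05–16:00.
Wyatt ∩ Alice ∩ Noor: 13:00–13:50, 15:05–15:25.
Wyatt ∩ Alice ∩ Noor ∩ Freya: 15:10–15:25.
Wyatt ∩ Alice ∩ Noor ∩ Freya ∩ Jun: 15:10–15:25.
Single common window of 15 minutes.

15 minutes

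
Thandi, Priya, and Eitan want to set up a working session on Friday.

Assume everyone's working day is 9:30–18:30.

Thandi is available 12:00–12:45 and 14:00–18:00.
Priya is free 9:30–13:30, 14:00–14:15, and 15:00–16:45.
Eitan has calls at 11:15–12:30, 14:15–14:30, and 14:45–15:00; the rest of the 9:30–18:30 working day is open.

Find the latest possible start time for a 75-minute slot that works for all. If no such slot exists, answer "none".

Eitan free within 09:30–18:30: 09:30–11:15, 12:30–14:15, 14:30–14:45, 15:00–18:30.
Thandi ∩ Priya: 12:00–12:45, 14:00–14:15, 15:00–16:45.
Thandi ∩ Priya ∩ Eitan: 12:30–12:45, 14:00–14:15, 15:00–16:45.
Windows ≥ 75 min: 15:00–16:45.
Latest start in the last window 15:00–16:45 is 16:45 − 75 min = 15:30.

15:30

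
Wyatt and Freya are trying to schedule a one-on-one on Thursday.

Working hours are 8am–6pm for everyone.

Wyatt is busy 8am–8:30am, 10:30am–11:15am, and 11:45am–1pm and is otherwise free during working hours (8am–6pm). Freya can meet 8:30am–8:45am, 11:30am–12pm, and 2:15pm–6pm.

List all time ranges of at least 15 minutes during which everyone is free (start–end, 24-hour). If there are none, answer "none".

08:30–08:45, 11:30–11:45, 14:15–18:00

Wyatt free within 08:00–18:00: 08:30–10:30, 11:15–11:45, 13:00–18:00.
Wyatt ∩ Freya: 08:30–08:45, 11:30–11:45, 14:15–18:00.
Windows ≥ 15 min: 08:30–08:45, 11:30–11:45, 14:15–18:00.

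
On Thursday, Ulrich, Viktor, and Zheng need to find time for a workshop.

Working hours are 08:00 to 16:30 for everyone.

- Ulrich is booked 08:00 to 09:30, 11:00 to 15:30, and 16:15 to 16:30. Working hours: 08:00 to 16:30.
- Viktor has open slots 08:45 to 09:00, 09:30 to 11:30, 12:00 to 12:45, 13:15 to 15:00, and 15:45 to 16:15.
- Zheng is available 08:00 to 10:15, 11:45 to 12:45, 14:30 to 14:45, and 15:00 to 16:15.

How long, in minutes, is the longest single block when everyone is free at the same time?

45 minutes

Ulrich free within 08:00–16:30: 09:30–11:00, 15:30–16:15.
Ulrich ∩ Viktor: 09:30–11:00, 15:45–16:15.
Ulrich ∩ Viktor ∩ Zheng: 09:30–10:15, 15:45–16:15.
Common window lengths: 45, 30 min; longest is 45.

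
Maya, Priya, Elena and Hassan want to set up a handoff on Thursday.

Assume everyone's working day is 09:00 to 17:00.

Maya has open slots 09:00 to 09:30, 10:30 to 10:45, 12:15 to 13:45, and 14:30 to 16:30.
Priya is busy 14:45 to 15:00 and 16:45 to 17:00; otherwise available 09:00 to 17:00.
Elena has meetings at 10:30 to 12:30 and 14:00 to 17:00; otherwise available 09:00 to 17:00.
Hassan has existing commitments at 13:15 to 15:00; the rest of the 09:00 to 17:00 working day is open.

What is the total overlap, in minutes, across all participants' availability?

75 minutes

Priya free within 09:00–17:00: 09:00–14:45, 15:00–16:45.
Elena free within 09:00–17:00: 09:00–10:30, 12:30–14:00.
Hassan free within 09:00–17:00: 09:00–13:15, 15:00–17:00.
Maya ∩ Priya: 09:00–09:30, 10:30–10:45, 12:15–13:45, 14:30–14:45, 15:00–16:30.
Maya ∩ Priya ∩ Elena: 09:00–09:30, 12:30–13:45.
Maya ∩ Priya ∩ Elena ∩ Hassan: 09:00–09:30, 12:30–13:15.
Total common minutes: 30 + 45 = 75.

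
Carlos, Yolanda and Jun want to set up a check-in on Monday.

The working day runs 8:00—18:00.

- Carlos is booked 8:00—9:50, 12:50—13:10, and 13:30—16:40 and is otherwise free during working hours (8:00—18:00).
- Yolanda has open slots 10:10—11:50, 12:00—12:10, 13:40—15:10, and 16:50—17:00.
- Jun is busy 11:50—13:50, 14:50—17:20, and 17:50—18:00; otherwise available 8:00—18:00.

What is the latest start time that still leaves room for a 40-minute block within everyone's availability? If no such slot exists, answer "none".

Carlos free within 08:00–18:00: 09:50–12:50, 13:10–13:30, 16:40–18:00.
Jun free within 08:00–18:00: 08:00–11:50, 13:50–14:50, 17:20–17:50.
Carlos ∩ Yolanda: 10:10–11:50, 12:00–12:10, 16:50–17:00.
Carlos ∩ Yolanda ∩ Jun: 10:10–11:50.
Windows ≥ 40 min: 10:10–11:50.
Latest start in the last window 10:10–11:50 is 11:50 − 40 min = 11:10.

11:10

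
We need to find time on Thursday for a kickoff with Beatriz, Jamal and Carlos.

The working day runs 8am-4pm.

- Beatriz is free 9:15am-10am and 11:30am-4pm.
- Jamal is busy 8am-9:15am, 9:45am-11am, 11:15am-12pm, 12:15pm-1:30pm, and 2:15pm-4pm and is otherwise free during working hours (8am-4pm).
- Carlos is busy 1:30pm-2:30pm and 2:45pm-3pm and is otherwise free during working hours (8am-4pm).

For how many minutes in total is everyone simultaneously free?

45 minutes

Jamal free within 08:00–16:00: 09:15–09:45, 11:00–11:15, 12:00–12:15, 13:30–14:15.
Carlos free within 08:00–16:00: 08:00–13:30, 14:30–14:45, 15:00–16:00.
Beatriz ∩ Jamal: 09:15–09:45, 12:00–12:15, 13:30–14:15.
Beatriz ∩ Jamal ∩ Carlos: 09:15–09:45, 12:00–12:15.
Total common minutes: 30 + 15 = 45.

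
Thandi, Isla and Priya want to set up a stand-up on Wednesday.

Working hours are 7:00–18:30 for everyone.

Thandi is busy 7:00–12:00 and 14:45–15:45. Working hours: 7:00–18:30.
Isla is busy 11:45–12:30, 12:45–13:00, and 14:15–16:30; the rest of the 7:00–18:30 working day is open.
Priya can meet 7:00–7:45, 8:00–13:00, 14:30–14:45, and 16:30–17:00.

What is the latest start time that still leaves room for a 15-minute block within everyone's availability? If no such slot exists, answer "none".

Thandi free within 07:00–18:30: 12:00–14:45, 15:45–18:30.
Isla free within 07:00–18:30: 07:00–11:45, 12:30–12:45, 13:00–14:15, 16:30–18:30.
Thandi ∩ Isla: 12:30–12:45, 13:00–14:15, 16:30–18:30.
Thandi ∩ Isla ∩ Priya: 12:30–12:45, 16:30–17:00.
Windows ≥ 15 min: 12:30–12:45, 16:30–17:00.
Latest start in the last window 16:30–17:00 is 17:00 − 15 min = 16:45.

16:45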